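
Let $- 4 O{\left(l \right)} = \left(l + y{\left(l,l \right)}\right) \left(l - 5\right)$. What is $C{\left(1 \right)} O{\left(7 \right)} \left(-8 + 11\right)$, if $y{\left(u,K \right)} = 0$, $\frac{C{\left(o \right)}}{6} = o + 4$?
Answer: $-315$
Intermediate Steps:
$C{\left(o \right)} = 24 + 6 o$ ($C{\left(o \right)} = 6 \left(o + 4\right) = 6 \left(4 + o\right) = 24 + 6 o$)
$O{\left(l \right)} = - \frac{l \left(-5 + l\right)}{4}$ ($O{\left(l \right)} = - \frac{\left(l + 0\right) \left(l - 5\right)}{4} = - \frac{l \left(-5 + l\right)}{4}$)
$C{\left(1 \right)} O{\left(7 \right)} \left(-8 + 11\right) = \left(24 + 6 \cdot 1\right) \frac{1}{4} \cdot 7 \left(5 - 7\right) \left(-8 + 11\right) = \left(24 + 6\right) \frac{1}{4} \cdot 7 \left(5 - 7\right) 3 = 30 \cdot \frac{1}{4} \cdot 7 \left(-2\right) 3 = 30 \left(- \frac{7}{2}\right) 3 = \left(-105\right) 3 = -315$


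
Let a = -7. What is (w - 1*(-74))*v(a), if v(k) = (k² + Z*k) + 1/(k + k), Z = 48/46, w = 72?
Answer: 978419/161 ≈ 6077.1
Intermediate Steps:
Z = 24/23 (Z = 48*(1/46) = 24/23 ≈ 1.0435)
v(k) = k² + 1/(2*k) + 24*k/23 (v(k) = (k² + 24*k/23) + 1/(k + k) = (k² + 24*k/23) + 1/(2*k) = k² + 1/(2*k) + 24*k/23)
(w - 1*(-74))*v(a) = (72 - 1*(-74))*((-7)² + (½)/(-7) + (24/23)*(-7)) = (72 + 74)*(49 + (½)*(-⅐) - 168/23) = 146*(49 - 1/14 - 168/23) = 146*(13403/322) = 978419/161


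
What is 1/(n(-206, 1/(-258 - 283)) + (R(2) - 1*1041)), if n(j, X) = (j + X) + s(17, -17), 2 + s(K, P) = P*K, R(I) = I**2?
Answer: -541/829895 ≈ -0.00065189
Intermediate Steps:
s(K, P) = -2 + K*P (s(K, P) = -2 + P*K = -2 + K*P)
n(j, X) = -291 + X + j (n(j, X) = (j + X) + (-2 + 17*(-17)) = (X + j) + (-2 - 289) = (X + j) - 291 = -291 + X + j)
1/(n(-206, 1/(-258 - 283)) + (R(2) - 1*1041)) = 1/((-291 + 1/(-258 - 283) - 206) + (2**2 - 1*1041)) = 1/((-291 + 1/(-541) - 206) + (4 - 1041)) = 1/((-291 - 1/541 - 206) - 1037) = 1/(-268878/541 - 1037) = 1/(-829895/541) = -541/829895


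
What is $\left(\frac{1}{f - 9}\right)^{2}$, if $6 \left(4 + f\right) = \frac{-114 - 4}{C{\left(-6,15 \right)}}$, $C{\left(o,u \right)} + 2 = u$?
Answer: $\frac{1521}{320356} \approx 0.0047478$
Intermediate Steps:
$C{\left(o,u \right)} = -2 + u$
$f = - \frac{215}{39}$ ($f = -4 + \frac{\left(-114 - 4\right) \frac{1}{-2 + 15}}{6} = -4 + \frac{\left(-118\right) \frac{1}{13}}{6} = -4 + \frac{1}{6} \left(- \frac{118}{13}\right) = -4 - \frac{59}{39} = - \frac{215}{39} \approx -5.5128$)
$\left(\frac{1}{f - 9}\right)^{2} = \left(\frac{1}{- \frac{215}{39} - 9}\right)^{2} = \left(\frac{1}{- \frac{566}{39}}\right)^{2} = \left(- \frac{39}{566}\right)^{2} = \frac{1521}{320356}$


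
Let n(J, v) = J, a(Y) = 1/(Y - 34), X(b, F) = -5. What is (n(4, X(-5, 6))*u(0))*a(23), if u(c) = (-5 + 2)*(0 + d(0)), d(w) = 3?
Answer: 36/11 ≈ 3.2727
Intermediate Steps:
a(Y) = 1/(-34 + Y)
u(c) = -9 (u(c) = (-5 + 2)*(0 + 3) = -3*3 = -9)
(n(4, X(-5, 6))*u(0))*a(23) = (4*(-9))/(-34 + 23) = -36/(-11) = -36*(-1/11) = 36/11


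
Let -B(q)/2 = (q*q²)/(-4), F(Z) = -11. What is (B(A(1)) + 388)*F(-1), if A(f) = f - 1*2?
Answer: -8525/2 ≈ -4262.5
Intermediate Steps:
A(f) = -2 + f (A(f) = f - 2 = -2 + f)
B(q) = q³/2 (B(q) = -2*q*q²/(-4) = -2*q³*(-1)/4 = -(-1)*q³/2 = q³/2)
(B(A(1)) + 388)*F(-1) = ((-2 + 1)³/2 + 388)*(-11) = ((½)*(-1)³ + 388)*(-11) = ((½)*(-1) + 388)*(-11) = (-½ + 388)*(-11) = (775/2)*(-11) = -8525/2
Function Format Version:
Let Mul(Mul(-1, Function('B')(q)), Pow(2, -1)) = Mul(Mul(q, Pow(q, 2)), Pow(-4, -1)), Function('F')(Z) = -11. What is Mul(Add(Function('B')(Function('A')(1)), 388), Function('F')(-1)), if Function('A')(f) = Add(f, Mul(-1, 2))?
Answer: Rational(-8525, 2) ≈ -4262.5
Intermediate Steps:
Function('A')(f) = Add(-2, f) (Function('A')(f) = Add(f, -2) = Add(-2, f))
Function('B')(q) = Mul(Rational(1, 2), Pow(q, 3)) (Function('B')(q) = Mul(-2, Mul(Mul(q, Pow(q, 2)), Pow(-4, -1))) = Mul(-2, Mul(Pow(q, 3), Rational(-1, 4))) = Mul(-2, Mul(Rational(-1, 4), Pow(q, 3))) = Mul(Rational(1, 2), Pow(q, 3)))
Mul(Add(Function('B')(Function('A')(1)), 388), Function('F')(-1)) = Mul(Add(Mul(Rational(1, 2), Pow(Add(-2, 1), 3)), 388), -11) = Mul(Add(Mul(Rational(1, 2), Pow(-1, 3)), 388), -11) = Mul(Add(Mul(Rational(1, 2), -1), 388), -11) = Mul(Add(Rational(-1, 2), 388), -11) = Mul(Rational(775, 2), -11) = Rational(-8525, 2)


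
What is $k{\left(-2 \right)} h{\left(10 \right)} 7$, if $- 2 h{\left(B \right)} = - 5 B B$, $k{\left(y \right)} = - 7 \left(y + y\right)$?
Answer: $49000$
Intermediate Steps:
$k{\left(y \right)} = - 14 y$ ($k{\left(y \right)} = - 7 \cdot 2 y = - 14 y$)
$h{\left(B \right)} = \frac{5 B^{2}}{2}$ ($h{\left(B \right)} = - \frac{- 5 B B}{2} = - \frac{\left(-5\right) B^{2}}{2} = \frac{5 B^{2}}{2}$)
$k{\left(-2 \right)} h{\left(10 \right)} 7 = \left(-14\right) \left(-2\right) \frac{5 \cdot 10^{2}}{2} \cdot 7 = 28 \cdot \frac{5}{2} \cdot 100 \cdot 7 = 28 \cdot 250 \cdot 7 = 7000 \cdot 7 = 49000$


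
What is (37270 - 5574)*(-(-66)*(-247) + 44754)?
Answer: 901814592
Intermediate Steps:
(37270 - 5574)*(-(-66)*(-247) + 44754) = 31696*(-1*16302 + 44754) = 31696*(-16302 + 44754) = 31696*28452 = 901814592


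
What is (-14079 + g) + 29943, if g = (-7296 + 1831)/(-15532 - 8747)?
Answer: 385167521/24279 ≈ 15864.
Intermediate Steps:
g = 5465/24279 (g = -5465/(-24279) = -5465*(-1/24279) = 5465/24279 ≈ 0.22509)
(-14079 + g) + 29943 = (-14079 + 5465/24279) + 29943 = -341818576/24279 + 29943 = 385167521/24279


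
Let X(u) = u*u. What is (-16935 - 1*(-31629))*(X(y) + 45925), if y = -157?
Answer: 1037014356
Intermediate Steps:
X(u) = u²
(-16935 - 1*(-31629))*(X(y) + 45925) = (-16935 - 1*(-31629))*((-157)² + 45925) = (-16935 + 31629)*(24649 + 45925) = 14694*70574 = 1037014356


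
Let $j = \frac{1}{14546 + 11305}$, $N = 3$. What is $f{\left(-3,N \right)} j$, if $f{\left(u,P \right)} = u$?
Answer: $- \frac{1}{8617} \approx -0.00011605$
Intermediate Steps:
$j = \frac{1}{25851} \approx 3.8683 \cdot 10^{-5}$
$f{\left(-3,N \right)} j = \left(-3\right) \frac{1}{25851} = - \frac{1}{8617}$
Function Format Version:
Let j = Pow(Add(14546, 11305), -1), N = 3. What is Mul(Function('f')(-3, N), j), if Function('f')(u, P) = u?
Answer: Rational(-1, 8617) ≈ -0.00011605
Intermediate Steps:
j = Rational(1, 25851) (j = Pow(25851, -1) = Rational(1, 25851) ≈ 3.8683e-5)
Mul(Function('f')(-3, N), j) = Mul(-3, Rational(1, 25851)) = Rational(-1, 8617)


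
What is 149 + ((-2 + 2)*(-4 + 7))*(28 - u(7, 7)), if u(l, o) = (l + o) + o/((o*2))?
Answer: 149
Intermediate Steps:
u(l, o) = ½ + l + o (u(l, o) = (l + o) + o/((2*o)) = (l + o) + o*(1/(2*o)) = (l + o) + ½ = ½ + l + o)
149 + ((-2 + 2)*(-4 + 7))*(28 - u(7, 7)) = 149 + ((-2 + 2)*(-4 + 7))*(28 - (½ + 7 + 7)) = 149 + (0*3)*(28 - 1*29/2) = 149 + 0*(28 - 29/2) = 149 + 0*(27/2) = 149 + 0 = 149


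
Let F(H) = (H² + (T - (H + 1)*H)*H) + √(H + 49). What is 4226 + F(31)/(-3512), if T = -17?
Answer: 7436015/1756 - √5/878 ≈ 4234.6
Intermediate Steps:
F(H) = H² + √(49 + H) + H*(-17 - H*(1 + H)) (F(H) = (H² + (-17 - (H + 1)*H)*H) + √(H + 49) = (H² + (-17 - (1 + H)*H)*H) + √(49 + H) = (H² + (-17 - H*(1 + H))*H) + √(49 + H) = (H² + H*(-17 - H*(1 + H))) + √(49 + H) = H² + √(49 + H) + H*(-17 - H*(1 + H)))
4226 + F(31)/(-3512) = 4226 + (√(49 + 31) - 1*31³ - 17*31)/(-3512) = 4226 + (√80 - 1*29791 - 527)*(-1/3512) = 4226 + (4*√5 - 29791 - 527)*(-1/3512) = 4226 + (-30318 + 4*√5)*(-1/3512) = 4226 + (15159/1756 - √5/878) = 7436015/1756 - √5/878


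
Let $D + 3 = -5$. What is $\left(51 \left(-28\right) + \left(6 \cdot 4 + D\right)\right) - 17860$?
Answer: $-19272$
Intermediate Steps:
$D = -8$ ($D = -3 - 5 = -8$)
$\left(51 \left(-28\right) + \left(6 \cdot 4 + D\right)\right) - 17860 = \left(51 \left(-28\right) + \left(6 \cdot 4 - 8\right)\right) - 17860 = \left(-1428 + \left(24 - 8\right)\right) - 17860 = \left(-1428 + 16\right) - 17860 = -1412 - 17860 = -19272$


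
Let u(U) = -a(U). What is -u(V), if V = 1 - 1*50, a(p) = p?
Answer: -49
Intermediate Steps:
V = -49 (V = 1 - 50 = -49)
u(U) = -U
-u(V) = -(-1)*(-49) = -1*49 = -49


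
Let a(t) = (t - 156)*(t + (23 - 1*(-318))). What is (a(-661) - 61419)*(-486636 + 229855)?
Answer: -51361592401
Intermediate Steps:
a(t) = (-156 + t)*(341 + t) (a(t) = (-156 + t)*(t + (23 + 318)) = (-156 + t)*(t + 341) = (-156 + t)*(341 + t))
(a(-661) - 61419)*(-486636 + 229855) = ((-53196 + (-661)² + 185*(-661)) - 61419)*(-486636 + 229855) = ((-53196 + 436921 - 122285) - 61419)*(-256781) = (261440 - 61419)*(-256781) = 200021*(-256781) = -51361592401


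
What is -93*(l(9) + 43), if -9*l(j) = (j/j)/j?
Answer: -107942/27 ≈ -3997.9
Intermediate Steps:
l(j) = -1/(9*j) (l(j) = -j/j/(9*j) = -1/(9*j))
-93*(l(9) + 43) = -93*(-⅑/9 + 43) = -93*(-⅑*⅑ + 43) = -93*(-1/81 + 43) = -93*3482/81 = -107942/27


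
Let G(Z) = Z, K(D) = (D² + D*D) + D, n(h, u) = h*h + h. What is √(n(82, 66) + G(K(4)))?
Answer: √6842 ≈ 82.716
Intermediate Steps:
n(h, u) = h + h² (n(h, u) = h² + h = h + h²)
K(D) = D + 2*D² (K(D) = (D² + D²) + D = 2*D² + D = D + 2*D²)
√(n(82, 66) + G(K(4))) = √(82*(1 + 82) + 4*(1 + 2*4)) = √(82*83 + 4*(1 + 8)) = √(6806 + 4*9) = √(6806 + 36) = √6842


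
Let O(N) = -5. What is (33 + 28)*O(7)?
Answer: -305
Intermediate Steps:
(33 + 28)*O(7) = (33 + 28)*(-5) = 61*(-5) = -305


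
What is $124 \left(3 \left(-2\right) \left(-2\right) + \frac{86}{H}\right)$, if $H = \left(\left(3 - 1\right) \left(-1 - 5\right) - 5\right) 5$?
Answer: $\frac{115816}{85} \approx 1362.5$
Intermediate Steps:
$H = -85$ ($H = \left(2 \left(-6\right) - 5\right) 5 = \left(-12 - 5\right) 5 = \left(-17\right) 5 = -85$)
$124 \left(3 \left(-2\right) \left(-2\right) + \frac{86}{H}\right) = 124 \left(3 \left(-2\right) \left(-2\right) + \frac{86}{-85}\right) = 124 \left(\left(-6\right) \left(-2\right) + 86 \left(- \frac{1}{85}\right)\right) = 124 \left(12 - \frac{86}{85}\right) = 124 \cdot \frac{934}{85} = \frac{115816}{85}$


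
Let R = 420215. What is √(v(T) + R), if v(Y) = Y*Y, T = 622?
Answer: √807099 ≈ 898.39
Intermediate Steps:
v(Y) = Y²
√(v(T) + R) = √(622² + 420215) = √(386884 + 420215) = √807099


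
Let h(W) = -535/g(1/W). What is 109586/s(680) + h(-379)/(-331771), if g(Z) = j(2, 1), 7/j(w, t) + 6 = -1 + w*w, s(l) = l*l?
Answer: 126880022821/536938186400 ≈ 0.23630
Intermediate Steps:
s(l) = l²
j(w, t) = 7/(-7 + w²) (j(w, t) = 7/(-6 + (-1 + w*w)) = 7/(-6 + (-1 + w²)) = 7/(-7 + w²))
g(Z) = -7/3 (g(Z) = 7/(-7 + 2²) = 7/(-7 + 4) = 7/(-3) = 7*(-⅓) = -7/3)
h(W) = 1605/7 (h(W) = -535/(-7/3) = -535*(-3/7) = 1605/7)
109586/s(680) + h(-379)/(-331771) = 109586/(680²) + (1605/7)/(-331771) = 109586/462400 + (1605/7)*(-1/331771) = 109586*(1/462400) - 1605/2322397 = 54793/231200 - 1605/2322397 = 126880022821/536938186400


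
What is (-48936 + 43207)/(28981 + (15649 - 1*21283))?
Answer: -5729/23347 ≈ -0.24538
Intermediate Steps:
(-48936 + 43207)/(28981 + (15649 - 1*21283)) = -5729/(28981 + (15649 - 21283)) = -5729/(28981 - 5634) = -5729/23347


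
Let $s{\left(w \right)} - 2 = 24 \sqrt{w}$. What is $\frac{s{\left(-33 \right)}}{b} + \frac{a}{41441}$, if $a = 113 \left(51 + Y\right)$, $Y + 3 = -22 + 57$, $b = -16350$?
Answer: $\frac{76631884}{338780175} - \frac{4 i \sqrt{33}}{2725} \approx 0.2262 - 0.0084324 i$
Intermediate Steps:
$s{\left(w \right)} = 2 + 24 \sqrt{w}$
$Y = 32$ ($Y = -3 + \left(-22 + 57\right) = -3 + 35 = 32$)
$a = 9379$ ($a = 113 \left(51 + 32\right) = 113 \cdot 83 = 9379$)
$\frac{s{\left(-33 \right)}}{b} + \frac{a}{41441} = \frac{2 + 24 \sqrt{-33}}{-16350} + \frac{9379}{41441} = \left(2 + 24 i \sqrt{33}\right) \left(- \frac{1}{16350}\right) + 9379 \cdot \frac{1}{41441} = \left(2 + 24 i \sqrt{33}\right) \left(- \frac{1}{16350}\right) + \frac{9379}{41441} = \left(- \frac{1}{8175} - \frac{4 i \sqrt{33}}{2725}\right) + \frac{9379}{41441} = \frac{76631884}{338780175} - \frac{4 i \sqrt{33}}{2725}$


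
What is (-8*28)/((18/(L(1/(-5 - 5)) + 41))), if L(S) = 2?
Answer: -4816/9 ≈ -535.11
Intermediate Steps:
(-8*28)/((18/(L(1/(-5 - 5)) + 41))) = (-8*28)/((18/(2 + 41))) = -224/(18/43) = -224/((1/43)*18) = -224/18/43 = -224*43/18 = -4816/9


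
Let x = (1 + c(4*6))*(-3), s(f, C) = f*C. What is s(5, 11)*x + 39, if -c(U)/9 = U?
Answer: 35514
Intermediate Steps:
c(U) = -9*U
s(f, C) = C*f
x = 645 (x = (1 - 36*6)*(-3) = (1 - 9*24)*(-3) = (1 - 216)*(-3) = -215*(-3) = 645)
s(5, 11)*x + 39 = (11*5)*645 + 39 = 55*645 + 39 = 35475 + 39 = 35514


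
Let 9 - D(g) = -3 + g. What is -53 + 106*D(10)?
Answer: 159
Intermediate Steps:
D(g) = 12 - g (D(g) = 9 - (-3 + g) = 9 + (3 - g) = 12 - g)
-53 + 106*D(10) = -53 + 106*(12 - 1*10) = -53 + 106*(12 - 10) = -53 + 106*2 = -53 + 212 = 159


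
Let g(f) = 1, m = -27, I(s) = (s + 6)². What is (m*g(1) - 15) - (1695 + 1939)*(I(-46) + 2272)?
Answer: -14070890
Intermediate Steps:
I(s) = (6 + s)²
(m*g(1) - 15) - (1695 + 1939)*(I(-46) + 2272) = (-27*1 - 15) - (1695 + 1939)*((6 - 46)² + 2272) = (-27 - 15) - 3634*((-40)² + 2272) = -42 - 3634*(1600 + 2272) = -42 - 3634*3872 = -42 - 1*14070848 = -42 - 14070848 = -14070890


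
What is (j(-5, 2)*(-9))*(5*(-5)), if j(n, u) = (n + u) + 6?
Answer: 675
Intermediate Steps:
j(n, u) = 6 + n + u
(j(-5, 2)*(-9))*(5*(-5)) = ((6 - 5 + 2)*(-9))*(5*(-5)) = (3*(-9))*(-25) = -27*(-25) = 675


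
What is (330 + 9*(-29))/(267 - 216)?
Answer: 23/17 ≈ 1.3529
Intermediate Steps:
(330 + 9*(-29))/(267 - 216) = (330 - 261)/51 = 69*(1/51) = 23/17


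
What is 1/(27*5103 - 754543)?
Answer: -1/616762 ≈ -1.6214e-6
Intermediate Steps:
1/(27*5103 - 754543) = 1/(137781 - 754543) = 1/(-616762) = -1/616762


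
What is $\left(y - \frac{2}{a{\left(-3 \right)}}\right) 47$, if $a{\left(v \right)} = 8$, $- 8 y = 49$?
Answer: $- \frac{2397}{8} \approx -299.63$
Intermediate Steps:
$y = - \frac{49}{8}$ ($y = \left(- \frac{1}{8}\right) 49 = - \frac{49}{8} \approx -6.125$)
$\left(y - \frac{2}{a{\left(-3 \right)}}\right) 47 = \left(- \frac{49}{8} - \frac{2}{8}\right) 47 = \left(- \frac{49}{8} - \frac{1}{4}\right) 47 = \left(- \frac{51}{8}\right) 47 = - \frac{2397}{8}$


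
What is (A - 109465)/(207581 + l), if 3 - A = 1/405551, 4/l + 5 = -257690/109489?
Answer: -35741893945396005/67779856434048929 ≈ -0.52732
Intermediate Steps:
l = -437956/805135 (l = 4/(-5 - 257690/109489) = 4/(-805135/109489) = 4*(-109489/805135) = -437956/805135 ≈ -0.54395)
A = 1216652/405551 (A = 3 - 1/405551 = 1216652/405551 ≈ 3.0000)
(A - 109465)/(207581 + l) = (1216652/405551 - 109465)/(207581 - 437956/805135) = -44392423563/(405551*167130290479/805135) = -44392423563/405551*805135/167130290479 = -35741893945396005/67779856434048929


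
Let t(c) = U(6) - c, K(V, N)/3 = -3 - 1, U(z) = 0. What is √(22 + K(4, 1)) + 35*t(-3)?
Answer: 105 + √10 ≈ 108.16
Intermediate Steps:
K(V, N) = -12 (K(V, N) = 3*(-3 - 1) = 3*(-4) = -12)
t(c) = -c (t(c) = 0 - c = -c)
√(22 + K(4, 1)) + 35*t(-3) = √(22 - 12) + 35*(-1*(-3)) = √10 + 35*3 = √10 + 105 = 105 + √10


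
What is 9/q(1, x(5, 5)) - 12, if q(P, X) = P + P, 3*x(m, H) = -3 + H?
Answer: -15/2 ≈ -7.5000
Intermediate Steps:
x(m, H) = -1 + H/3 (x(m, H) = (-3 + H)/3 = -1 + H/3)
q(P, X) = 2*P
9/q(1, x(5, 5)) - 12 = 9/(2*1) - 12 = 9/2 - 12 = -15/2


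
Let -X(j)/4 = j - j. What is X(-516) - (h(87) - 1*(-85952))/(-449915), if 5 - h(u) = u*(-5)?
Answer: 86392/449915 ≈ 0.19202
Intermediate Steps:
h(u) = 5 + 5*u (h(u) = 5 - u*(-5) = 5 - (-5)*u = 5 + 5*u)
X(j) = 0 (X(j) = -4*(j - j) = -4*0 = 0)
X(-516) - (h(87) - 1*(-85952))/(-449915) = 0 - ((5 + 5*87) - 1*(-85952))/(-449915) = 0 - ((5 + 435) + 85952)*(-1)/449915 = 0 - (440 + 85952)*(-1)/449915 = 0 - 86392*(-1)/449915 = 0 - 1*(-86392/449915) = 0 + 86392/449915 = 86392/449915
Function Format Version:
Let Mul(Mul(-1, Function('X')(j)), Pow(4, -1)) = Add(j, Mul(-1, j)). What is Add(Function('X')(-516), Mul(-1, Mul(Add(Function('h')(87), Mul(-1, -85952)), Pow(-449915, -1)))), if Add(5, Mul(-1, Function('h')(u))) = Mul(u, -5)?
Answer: Rational(86392, 449915) ≈ 0.19202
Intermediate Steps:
Function('h')(u) = Add(5, Mul(5, u)) (Function('h')(u) = Add(5, Mul(-1, Mul(u, -5))) = Add(5, Mul(-1, Mul(-5, u))) = Add(5, Mul(5, u)))
Function('X')(j) = 0 (Function('X')(j) = Mul(-4, Add(j, Mul(-1, j))) = Mul(-4, 0) = 0)
Add(Function('X')(-516), Mul(-1, Mul(Add(Function('h')(87), Mul(-1, -85952)), Pow(-449915, -1)))) = Add(0, Mul(-1, Mul(Add(Add(5, Mul(5, 87)), Mul(-1, -85952)), Pow(-449915, -1)))) = Add(0, Mul(-1, Mul(Add(Add(5, 435), 85952), Rational(-1, 449915)))) = Add(0, Mul(-1, Mul(Add(440, 85952), Rational(-1, 449915)))) = Add(0, Mul(-1, Mul(86392, Rational(-1, 449915)))) = Add(0, Mul(-1, Rational(-86392, 449915))) = Add(0, Rational(86392, 449915)) = Rational(86392, 449915)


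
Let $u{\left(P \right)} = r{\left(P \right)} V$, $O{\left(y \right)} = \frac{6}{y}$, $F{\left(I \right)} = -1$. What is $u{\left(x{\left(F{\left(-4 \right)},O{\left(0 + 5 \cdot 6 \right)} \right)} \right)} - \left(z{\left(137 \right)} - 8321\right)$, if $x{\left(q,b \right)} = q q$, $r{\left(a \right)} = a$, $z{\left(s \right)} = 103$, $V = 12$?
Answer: $8230$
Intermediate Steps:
$x{\left(q,b \right)} = q^{2}$
$u{\left(P \right)} = 12 P$ ($u{\left(P \right)} = P 12 = 12 P$)
$u{\left(x{\left(F{\left(-4 \right)},O{\left(0 + 5 \cdot 6 \right)} \right)} \right)} - \left(z{\left(137 \right)} - 8321\right) = 12 \left(-1\right)^{2} - \left(103 - 8321\right) = 12 \cdot 1 - \left(103 - 8321\right) = 12 - -8218 = 12 + 8218 = 8230$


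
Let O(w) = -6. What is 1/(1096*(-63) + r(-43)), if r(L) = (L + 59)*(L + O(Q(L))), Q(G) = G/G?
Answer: -1/69832 ≈ -1.4320e-5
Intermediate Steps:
Q(G) = 1
r(L) = (-6 + L)*(59 + L) (r(L) = (L + 59)*(L - 6) = (59 + L)*(-6 + L) = (-6 + L)*(59 + L))
1/(1096*(-63) + r(-43)) = 1/(1096*(-63) + (-354 + (-43)² + 53*(-43))) = 1/(-69048 + (-354 + 1849 - 2279)) = 1/(-69048 - 784) = 1/(-69832) = -1/69832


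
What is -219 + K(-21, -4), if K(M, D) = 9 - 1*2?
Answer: -212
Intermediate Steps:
K(M, D) = 7 (K(M, D) = 9 - 2 = 7)
-219 + K(-21, -4) = -219 + 7 = -212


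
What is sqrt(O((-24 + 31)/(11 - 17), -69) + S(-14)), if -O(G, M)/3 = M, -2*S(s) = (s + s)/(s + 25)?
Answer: sqrt(25201)/11 ≈ 14.432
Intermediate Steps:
S(s) = -s/(25 + s) (S(s) = -(s + s)/(2*(s + 25)) = -2*s/(2*(25 + s)) = -s/(25 + s))
O(G, M) = -3*M
sqrt(O((-24 + 31)/(11 - 17), -69) + S(-14)) = sqrt(-3*(-69) - 1*(-14)/(25 - 14)) = sqrt(207 - 1*(-14)/11) = sqrt(207 - 1*(-14)*1/11) = sqrt(207 + 14/11) = sqrt(2291/11) = sqrt(25201)/11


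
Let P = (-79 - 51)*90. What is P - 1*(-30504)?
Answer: 18804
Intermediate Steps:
P = -11700 (P = -130*90 = -11700)
P - 1*(-30504) = -11700 - 1*(-30504) = -11700 + 30504 = 18804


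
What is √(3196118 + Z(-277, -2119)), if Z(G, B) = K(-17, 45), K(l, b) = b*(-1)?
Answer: √3196073 ≈ 1787.8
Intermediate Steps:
K(l, b) = -b
Z(G, B) = -45 (Z(G, B) = -1*45 = -45)
√(3196118 + Z(-277, -2119)) = √(3196118 - 45) = √3196073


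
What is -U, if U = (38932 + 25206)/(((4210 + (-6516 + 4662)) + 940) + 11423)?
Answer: -64138/14719 ≈ -4.3575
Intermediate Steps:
U = 64138/14719 (U = 64138/(((4210 - 1854) + 940) + 11423) = 64138/((2356 + 940) + 11423) = 64138/(3296 + 11423) = 64138/14719 ≈ 4.3575)
-U = -1*64138/14719 = -64138/14719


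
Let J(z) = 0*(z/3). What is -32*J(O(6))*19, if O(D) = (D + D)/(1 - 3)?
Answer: 0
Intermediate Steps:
O(D) = -D (O(D) = (2*D)/(-2) = (2*D)*(-½) = -D)
J(z) = 0 (J(z) = 0*(z*(⅓)) = 0*(z/3) = 0)
-32*J(O(6))*19 = -32*0*19 = 0*19 = 0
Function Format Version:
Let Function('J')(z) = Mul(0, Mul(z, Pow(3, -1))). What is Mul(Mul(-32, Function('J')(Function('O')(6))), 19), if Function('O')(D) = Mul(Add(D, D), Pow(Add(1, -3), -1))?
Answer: 0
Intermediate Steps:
Function('O')(D) = Mul(-1, D) (Function('O')(D) = Mul(Mul(2, D), Pow(-2, -1)) = Mul(Mul(2, D), Rational(-1, 2)) = Mul(-1, D))
Function('J')(z) = 0 (Function('J')(z) = Mul(0, Mul(z, Rational(1, 3))) = Mul(0, Mul(Rational(1, 3), z)) = 0)
Mul(Mul(-32, Function('J')(Function('O')(6))), 19) = Mul(Mul(-32, 0), 19) = Mul(0, 19) = 0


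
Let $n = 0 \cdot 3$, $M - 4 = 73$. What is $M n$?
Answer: $0$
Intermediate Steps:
$M = 77$ ($M = 4 + 73 = 77$)
$n = 0$
$M n = 77 \cdot 0 = 0$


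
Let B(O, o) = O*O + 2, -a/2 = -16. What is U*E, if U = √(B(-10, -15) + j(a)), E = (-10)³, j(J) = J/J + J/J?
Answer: -2000*√26 ≈ -10198.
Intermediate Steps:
a = 32 (a = -2*(-16) = 32)
B(O, o) = 2 + O² (B(O, o) = O² + 2 = 2 + O²)
j(J) = 2 (j(J) = 1 + 1 = 2)
E = -1000
U = 2*√26 (U = √((2 + (-10)²) + 2) = √((2 + 100) + 2) = √(102 + 2) = √104 = 2*√26 ≈ 10.198)
U*E = (2*√26)*(-1000) = -2000*√26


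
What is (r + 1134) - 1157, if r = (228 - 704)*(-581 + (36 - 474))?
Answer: 485021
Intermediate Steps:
r = 485044 (r = -476*(-581 - 438) = -476*(-1019) = 485044)
(r + 1134) - 1157 = (485044 + 1134) - 1157 = 486178 - 1157 = 485021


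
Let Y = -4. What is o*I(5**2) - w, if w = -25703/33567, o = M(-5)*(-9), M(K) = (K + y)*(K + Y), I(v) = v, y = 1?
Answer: -271866997/33567 ≈ -8099.2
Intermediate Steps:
M(K) = (1 + K)*(-4 + K) (M(K) = (K + 1)*(K - 4) = (1 + K)*(-4 + K))
o = -324 (o = (-4 + (-5)**2 - 3*(-5))*(-9) = (-4 + 25 + 15)*(-9) = 36*(-9) = -324)
w = -25703/33567 (w = -25703*1/33567 = -25703/33567 ≈ -0.76572)
o*I(5**2) - w = -324*5**2 - 1*(-25703/33567) = -324*25 + 25703/33567 = -8100 + 25703/33567 = -271866997/33567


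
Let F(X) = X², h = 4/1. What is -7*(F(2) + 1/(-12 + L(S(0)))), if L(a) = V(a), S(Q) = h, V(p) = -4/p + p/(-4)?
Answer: -55/2 ≈ -27.500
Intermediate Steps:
V(p) = -4/p - p/4 (V(p) = -4/p + p*(-¼) = -4/p - p/4)
h = 4 (h = 4*1 = 4)
S(Q) = 4
L(a) = -4/a - a/4
-7*(F(2) + 1/(-12 + L(S(0)))) = -7*(2² + 1/(-12 + (-4/4 - ¼*4))) = -7*(4 + 1/(-12 + (-4*¼ - 1))) = -7*(4 + 1/(-12 + (-1 - 1))) = -7*(4 + 1/(-12 - 2)) = -7*(4 + 1/(-14)) = -7*(4 - 1/14) = -7*55/14 = -55/2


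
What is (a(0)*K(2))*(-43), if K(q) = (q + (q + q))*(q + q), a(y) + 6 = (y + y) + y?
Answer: 6192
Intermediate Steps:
a(y) = -6 + 3*y (a(y) = -6 + ((y + y) + y) = -6 + (2*y + y) = -6 + 3*y)
K(q) = 6*q**2 (K(q) = (q + 2*q)*(2*q) = (3*q)*(2*q) = 6*q**2)
(a(0)*K(2))*(-43) = ((-6 + 3*0)*(6*2**2))*(-43) = ((-6 + 0)*(6*4))*(-43) = -6*24*(-43) = -144*(-43) = 6192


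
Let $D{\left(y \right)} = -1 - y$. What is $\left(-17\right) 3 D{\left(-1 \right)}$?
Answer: $0$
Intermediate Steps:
$\left(-17\right) 3 D{\left(-1 \right)} = \left(-17\right) 3 \left(-1 - -1\right) = - 51 \left(-1 + 1\right) = \left(-51\right) 0 = 0$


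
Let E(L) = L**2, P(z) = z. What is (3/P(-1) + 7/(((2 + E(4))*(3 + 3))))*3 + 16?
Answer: 259/36 ≈ 7.1944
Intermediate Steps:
(3/P(-1) + 7/(((2 + E(4))*(3 + 3))))*3 + 16 = (3/(-1) + 7/(((2 + 4**2)*(3 + 3))))*3 + 16 = (3*(-1) + 7/(((2 + 16)*6)))*3 + 16 = (-3 + 7/((18*6)))*3 + 16 = (-3 + 7/108)*3 + 16 = -317/108*3 + 16 = -317/36 + 16 = 259/36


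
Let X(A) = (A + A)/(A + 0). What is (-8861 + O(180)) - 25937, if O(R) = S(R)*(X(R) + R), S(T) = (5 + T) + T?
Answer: 31632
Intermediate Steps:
X(A) = 2 (X(A) = (2*A)/A = 2)
S(T) = 5 + 2*T
O(R) = (2 + R)*(5 + 2*R) (O(R) = (5 + 2*R)*(2 + R) = (2 + R)*(5 + 2*R))
(-8861 + O(180)) - 25937 = (-8861 + (2 + 180)*(5 + 2*180)) - 25937 = (-8861 + 182*(5 + 360)) - 25937 = (-8861 + 182*365) - 25937 = (-8861 + 66430) - 25937 = 57569 - 25937 = 31632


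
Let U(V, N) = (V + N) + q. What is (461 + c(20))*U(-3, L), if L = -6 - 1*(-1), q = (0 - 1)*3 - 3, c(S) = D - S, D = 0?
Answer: -6174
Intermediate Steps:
c(S) = -S (c(S) = 0 - S = -S)
q = -6 (q = -1*3 - 3 = -3 - 3 = -6)
L = -5 (L = -6 + 1 = -5)
U(V, N) = -6 + N + V (U(V, N) = (V + N) - 6 = (N + V) - 6 = -6 + N + V)
(461 + c(20))*U(-3, L) = (461 - 1*20)*(-6 - 5 - 3) = (461 - 20)*(-14) = 441*(-14) = -6174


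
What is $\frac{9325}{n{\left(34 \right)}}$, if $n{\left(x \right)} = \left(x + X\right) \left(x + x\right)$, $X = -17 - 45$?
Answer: $- \frac{9325}{1904} \approx -4.8976$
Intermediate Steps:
$X = -62$
$n{\left(x \right)} = 2 x \left(-62 + x\right)$ ($n{\left(x \right)} = \left(x - 62\right) \left(x + x\right) = \left(-62 + x\right) 2 x = 2 x \left(-62 + x\right)$)
$\frac{9325}{n{\left(34 \right)}} = \frac{9325}{2 \cdot 34 \left(-62 + 34\right)} = \frac{9325}{2 \cdot 34 \left(-28\right)} = \frac{9325}{-1904} = 9325 \left(- \frac{1}{1904}\right) = - \frac{9325}{1904}$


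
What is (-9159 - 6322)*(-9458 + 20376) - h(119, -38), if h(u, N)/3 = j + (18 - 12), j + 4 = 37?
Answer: -169021675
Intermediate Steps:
j = 33 (j = -4 + 37 = 33)
h(u, N) = 117 (h(u, N) = 3*(33 + (18 - 12)) = 3*(33 + 6) = 3*39 = 117)
(-9159 - 6322)*(-9458 + 20376) - h(119, -38) = (-9159 - 6322)*(-9458 + 20376) - 1*117 = -15481*10918 - 117 = -169021558 - 117 = -169021675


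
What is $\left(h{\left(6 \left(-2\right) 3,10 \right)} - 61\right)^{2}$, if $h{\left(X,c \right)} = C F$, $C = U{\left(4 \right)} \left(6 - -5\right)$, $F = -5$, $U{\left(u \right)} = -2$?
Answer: $2401$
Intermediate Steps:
$C = -22$ ($C = - 2 \left(6 - -5\right) = - 2 \left(6 + 5\right) = \left(-2\right) 11 = -22$)
$h{\left(X,c \right)} = 110$ ($h{\left(X,c \right)} = \left(-22\right) \left(-5\right) = 110$)
$\left(h{\left(6 \left(-2\right) 3,10 \right)} - 61\right)^{2} = \left(110 - 61\right)^{2} = 49^{2} = 2401$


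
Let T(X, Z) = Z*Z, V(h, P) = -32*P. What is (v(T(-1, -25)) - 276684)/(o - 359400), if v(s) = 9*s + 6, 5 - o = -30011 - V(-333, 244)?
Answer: 271053/337192 ≈ 0.80385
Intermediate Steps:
T(X, Z) = Z²
o = 22208 (o = 5 - (-30011 - (-32)*244) = 5 - (-30011 - 1*(-7808)) = 5 - (-30011 + 7808) = 5 - 1*(-22203) = 5 + 22203 = 22208)
v(s) = 6 + 9*s
(v(T(-1, -25)) - 276684)/(o - 359400) = ((6 + 9*(-25)²) - 276684)/(22208 - 359400) = ((6 + 9*625) - 276684)/(-337192) = ((6 + 5625) - 276684)*(-1/337192) = (5631 - 276684)*(-1/337192) = -271053*(-1/337192) = 271053/337192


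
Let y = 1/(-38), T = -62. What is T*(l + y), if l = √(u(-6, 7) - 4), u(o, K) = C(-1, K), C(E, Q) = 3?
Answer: 31/19 - 62*I ≈ 1.6316 - 62.0*I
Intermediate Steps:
u(o, K) = 3
y = -1/38 ≈ -0.026316
l = I (l = √(3 - 4) = √(-1) = I ≈ 1.0*I)
T*(l + y) = -62*(I - 1/38) = -62*(-1/38 + I) = 31/19 - 62*I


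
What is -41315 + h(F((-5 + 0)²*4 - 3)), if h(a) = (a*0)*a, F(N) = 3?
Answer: -41315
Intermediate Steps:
h(a) = 0 (h(a) = 0*a = 0)
-41315 + h(F((-5 + 0)²*4 - 3)) = -41315 + 0 = -41315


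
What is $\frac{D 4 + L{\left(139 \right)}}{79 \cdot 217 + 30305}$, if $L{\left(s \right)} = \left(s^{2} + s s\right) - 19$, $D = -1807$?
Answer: $\frac{10465}{15816} \approx 0.66167$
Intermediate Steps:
$L{\left(s \right)} = -19 + 2 s^{2}$ ($L{\left(s \right)} = \left(s^{2} + s^{2}\right) - 19 = 2 s^{2} - 19 = -19 + 2 s^{2}$)
$\frac{D 4 + L{\left(139 \right)}}{79 \cdot 217 + 30305} = \frac{\left(-1807\right) 4 - \left(19 - 2 \cdot 139^{2}\right)}{79 \cdot 217 + 30305} = \frac{-7228 + \left(-19 + 2 \cdot 19321\right)}{17143 + 30305} = \frac{-7228 + \left(-19 + 38642\right)}{47448} = \left(-7228 + 38623\right) \frac{1}{47448} = 31395 \cdot \frac{1}{47448} = \frac{10465}{15816}$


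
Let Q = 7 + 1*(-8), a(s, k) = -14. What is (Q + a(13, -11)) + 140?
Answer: 125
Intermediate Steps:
Q = -1 (Q = 7 - 8 = -1)
(Q + a(13, -11)) + 140 = (-1 - 14) + 140 = -15 + 140 = 125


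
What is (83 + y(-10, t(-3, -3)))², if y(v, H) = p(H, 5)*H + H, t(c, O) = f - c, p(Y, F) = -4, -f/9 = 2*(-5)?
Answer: 38416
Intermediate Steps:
f = 90 (f = -18*(-5) = -9*(-10) = 90)
t(c, O) = 90 - c
y(v, H) = -3*H (y(v, H) = -4*H + H = -3*H)
(83 + y(-10, t(-3, -3)))² = (83 - 3*(90 - 1*(-3)))² = (83 - 3*(90 + 3))² = (83 - 3*93)² = (83 - 279)² = (-196)² = 38416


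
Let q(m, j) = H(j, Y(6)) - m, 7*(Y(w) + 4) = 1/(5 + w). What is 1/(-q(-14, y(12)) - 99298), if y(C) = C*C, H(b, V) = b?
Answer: -1/99456 ≈ -1.0055e-5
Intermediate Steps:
Y(w) = -4 + 1/(7*(5 + w))
y(C) = C²
q(m, j) = j - m
1/(-q(-14, y(12)) - 99298) = 1/(-(12² - 1*(-14)) - 99298) = 1/(-(144 + 14) - 99298) = 1/(-1*158 - 99298) = 1/(-158 - 99298) = 1/(-99456) = -1/99456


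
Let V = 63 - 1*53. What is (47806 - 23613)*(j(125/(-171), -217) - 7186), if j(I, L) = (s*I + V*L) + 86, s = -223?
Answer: -37675637935/171 ≈ -2.2033e+8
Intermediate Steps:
V = 10 (V = 63 - 53 = 10)
j(I, L) = 86 - 223*I + 10*L (j(I, L) = (-223*I + 10*L) + 86 = 86 - 223*I + 10*L)
(47806 - 23613)*(j(125/(-171), -217) - 7186) = (47806 - 23613)*((86 - 27875/(-171) + 10*(-217)) - 7186) = 24193*((86 - 27875*(-1)/171 - 2170) - 7186) = 24193*((86 - 223*(-125/171) - 2170) - 7186) = 24193*((86 + 27875/171 - 2170) - 7186) = 24193*(-328489/171 - 7186) = 24193*(-1557295/171) = -37675637935/171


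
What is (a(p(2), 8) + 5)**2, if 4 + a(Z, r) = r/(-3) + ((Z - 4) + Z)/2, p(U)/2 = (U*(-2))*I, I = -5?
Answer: 11881/9 ≈ 1320.1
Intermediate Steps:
p(U) = 20*U (p(U) = 2*((U*(-2))*(-5)) = 2*(-2*U*(-5)) = 2*(10*U) = 20*U)
a(Z, r) = -6 + Z - r/3 (a(Z, r) = -4 + (r/(-3) + ((Z - 4) + Z)/2) = -4 + (r*(-1/3) + ((-4 + Z) + Z)*(1/2)) = -4 + (-r/3 + (-4 + 2*Z)*(1/2)) = -4 + (-r/3 + (-2 + Z)) = -4 + (-2 + Z - r/3) = -6 + Z - r/3)
(a(p(2), 8) + 5)**2 = ((-6 + 20*2 - 1/3*8) + 5)**2 = ((-6 + 40 - 8/3) + 5)**2 = (94/3 + 5)**2 = (109/3)**2 = 11881/9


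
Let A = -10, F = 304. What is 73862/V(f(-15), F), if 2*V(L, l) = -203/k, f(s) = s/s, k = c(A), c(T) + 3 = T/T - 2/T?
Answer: 1329516/1015 ≈ 1309.9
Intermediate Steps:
c(T) = -2 - 2/T (c(T) = -3 + (T/T - 2/T) = -3 + (1 - 2/T) = -2 - 2/T)
k = -9/5 (k = -2 - 2/(-10) = -2 - 2*(-⅒) = -2 + ⅕ = -9/5 ≈ -1.8000)
f(s) = 1
V(L, l) = 1015/18 (V(L, l) = (-203/(-9/5))/2 = (-203*(-5/9))/2 = (½)*(1015/9) = 1015/18)
73862/V(f(-15), F) = 73862/(1015/18) = 73862*(18/1015) = 1329516/1015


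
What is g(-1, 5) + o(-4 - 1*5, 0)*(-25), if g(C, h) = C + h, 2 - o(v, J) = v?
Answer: -271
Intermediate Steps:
o(v, J) = 2 - v
g(-1, 5) + o(-4 - 1*5, 0)*(-25) = (-1 + 5) + (2 - (-4 - 1*5))*(-25) = 4 + (2 - (-4 - 5))*(-25) = 4 + (2 - 1*(-9))*(-25) = 4 + (2 + 9)*(-25) = 4 + 11*(-25) = 4 - 275 = -271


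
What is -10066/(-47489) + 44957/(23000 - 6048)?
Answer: 177353985/61925656 ≈ 2.8640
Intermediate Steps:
-10066/(-47489) + 44957/(23000 - 6048) = -10066*(-1/47489) + 44957/16952 = 10066/47489 + 44957*(1/16952) = 10066/47489 + 44957/16952 = 177353985/61925656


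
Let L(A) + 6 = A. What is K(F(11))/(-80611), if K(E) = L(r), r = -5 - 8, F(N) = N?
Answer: 19/80611 ≈ 0.00023570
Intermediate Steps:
r = -13
L(A) = -6 + A
K(E) = -19 (K(E) = -6 - 13 = -19)
K(F(11))/(-80611) = -19/(-80611) = -19*(-1/80611) = 19/80611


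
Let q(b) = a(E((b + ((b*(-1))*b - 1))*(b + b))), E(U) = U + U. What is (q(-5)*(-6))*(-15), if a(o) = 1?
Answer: 90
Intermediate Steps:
E(U) = 2*U
q(b) = 1
(q(-5)*(-6))*(-15) = (1*(-6))*(-15) = -6*(-15) = 90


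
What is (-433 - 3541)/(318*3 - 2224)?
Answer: 1987/635 ≈ 3.1291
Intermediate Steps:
(-433 - 3541)/(318*3 - 2224) = -3974/(954 - 2224) = -3974/(-1270) = -3974*(-1/1270) = 1987/635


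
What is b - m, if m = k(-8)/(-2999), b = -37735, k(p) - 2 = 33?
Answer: -113167230/2999 ≈ -37735.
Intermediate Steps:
k(p) = 35 (k(p) = 2 + 33 = 35)
m = -35/2999 (m = 35/(-2999) = 35*(-1/2999) = -35/2999 ≈ -0.011671)
b - m = -37735 - 1*(-35/2999) = -37735 + 35/2999 = -113167230/2999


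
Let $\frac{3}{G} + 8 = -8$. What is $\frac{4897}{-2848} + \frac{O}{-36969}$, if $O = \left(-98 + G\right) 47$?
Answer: $- \frac{167894207}{105287712} \approx -1.5946$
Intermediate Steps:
$G = - \frac{3}{16}$ ($G = \frac{3}{-8 - 8} = \frac{3}{-16} = 3 \left(- \frac{1}{16}\right) = - \frac{3}{16} \approx -0.1875$)
$O = - \frac{73837}{16}$ ($O = \left(-98 - \frac{3}{16}\right) 47 = \left(- \frac{1571}{16}\right) 47 = - \frac{73837}{16} \approx -4614.8$)
$\frac{4897}{-2848} + \frac{O}{-36969} = \frac{4897}{-2848} - \frac{73837}{16 \left(-36969\right)} = 4897 \left(- \frac{1}{2848}\right) - - \frac{73837}{591504} = - \frac{4897}{2848} + \frac{73837}{591504} = - \frac{167894207}{105287712}$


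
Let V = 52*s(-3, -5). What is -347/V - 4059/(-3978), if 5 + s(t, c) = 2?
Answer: 8605/2652 ≈ 3.2447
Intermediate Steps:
s(t, c) = -3 (s(t, c) = -5 + 2 = -3)
V = -156 (V = 52*(-3) = -156)
-347/V - 4059/(-3978) = -347/(-156) - 4059/(-3978) = -347*(-1/156) - 4059*(-1/3978) = 347/156 + 451/442 = 8605/2652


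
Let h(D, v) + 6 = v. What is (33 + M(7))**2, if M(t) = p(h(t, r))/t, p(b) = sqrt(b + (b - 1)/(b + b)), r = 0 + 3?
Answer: (693 + I*sqrt(21))**2/441 ≈ 1089.0 + 14.402*I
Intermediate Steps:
r = 3
h(D, v) = -6 + v
p(b) = sqrt(b + (-1 + b)/(2*b)) (p(b) = sqrt(b + (-1 + b)/((2*b))) = sqrt(b + (-1 + b)*(1/(2*b))) = sqrt(b + (-1 + b)/(2*b)))
M(t) = I*sqrt(21)/(3*t) (M(t) = (sqrt(2 - 2/(-6 + 3) + 4*(-6 + 3))/2)/t = (sqrt(2 - 2/(-3) + 4*(-3))/2)/t = (sqrt(2 - 2*(-1/3) - 12)/2)/t = (sqrt(2 + 2/3 - 12)/2)/t = (sqrt(-28/3)/2)/t = ((2*I*sqrt(21)/3)/2)/t = (I*sqrt(21)/3)/t = I*sqrt(21)/(3*t))
(33 + M(7))**2 = (33 + (1/3)*I*sqrt(21)/7)**2 = (33 + (1/3)*I*sqrt(21)*(1/7))**2 = (33 + I*sqrt(21)/21)**2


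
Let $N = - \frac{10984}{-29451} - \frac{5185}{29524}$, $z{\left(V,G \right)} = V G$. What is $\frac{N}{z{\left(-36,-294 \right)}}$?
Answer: $\frac{2812921}{150867341856} \approx 1.8645 \cdot 10^{-5}$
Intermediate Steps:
$z{\left(V,G \right)} = G V$
$N = \frac{2812921}{14254284}$ ($N = \left(-10984\right) \left(- \frac{1}{29451}\right) - \frac{85}{484} = \frac{10984}{29451} - \frac{85}{484} = \frac{2812921}{14254284} \approx 0.19734$)
$\frac{N}{z{\left(-36,-294 \right)}} = \frac{2812921}{14254284 \left(\left(-294\right) \left(-36\right)\right)} = \frac{2812921}{14254284 \cdot 10584} = \frac{2812921}{14254284} \cdot \frac{1}{10584} = \frac{2812921}{150867341856}$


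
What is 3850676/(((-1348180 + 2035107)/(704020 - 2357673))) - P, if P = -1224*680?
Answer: -5795938838788/686927 ≈ -8.4375e+6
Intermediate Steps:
P = -832320
3850676/(((-1348180 + 2035107)/(704020 - 2357673))) - P = 3850676/(((-1348180 + 2035107)/(704020 - 2357673))) - 1*(-832320) = 3850676/((686927/(-1653653))) + 832320 = 3850676/((686927*(-1/1653653))) + 832320 = 3850676/(-686927/1653653) + 832320 = 3850676*(-1653653/686927) + 832320 = -6367681919428/686927 + 832320 = -5795938838788/686927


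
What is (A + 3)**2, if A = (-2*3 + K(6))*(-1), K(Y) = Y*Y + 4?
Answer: 961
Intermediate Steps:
K(Y) = 4 + Y**2 (K(Y) = Y**2 + 4 = 4 + Y**2)
A = -34 (A = (-2*3 + (4 + 6**2))*(-1) = (-6 + (4 + 36))*(-1) = (-6 + 40)*(-1) = 34*(-1) = -34)
(A + 3)**2 = (-34 + 3)**2 = (-31)**2 = 961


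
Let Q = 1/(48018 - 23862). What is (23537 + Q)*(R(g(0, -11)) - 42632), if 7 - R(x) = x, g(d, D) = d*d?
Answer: -2203169120375/2196 ≈ -1.0033e+9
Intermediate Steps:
g(d, D) = d**2
R(x) = 7 - x
Q = 1/24156 ≈ 4.1398e-5
(23537 + Q)*(R(g(0, -11)) - 42632) = (23537 + 1/24156)*((7 - 1*0**2) - 42632) = 568559773*((7 - 1*0) - 42632)/24156 = 568559773*((7 + 0) - 42632)/24156 = 568559773*(7 - 42632)/24156 = (568559773/24156)*(-42625) = -2203169120375/2196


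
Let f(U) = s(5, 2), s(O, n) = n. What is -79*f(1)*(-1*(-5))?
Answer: -790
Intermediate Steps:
f(U) = 2
-79*f(1)*(-1*(-5)) = -158*(-1*(-5)) = -158*5 = -79*10 = -790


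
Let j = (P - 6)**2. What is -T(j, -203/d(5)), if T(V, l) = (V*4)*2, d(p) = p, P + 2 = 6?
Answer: -32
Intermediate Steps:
P = 4 (P = -2 + 6 = 4)
j = 4 (j = (4 - 6)**2 = (-2)**2 = 4)
T(V, l) = 8*V (T(V, l) = (4*V)*2 = 8*V)
-T(j, -203/d(5)) = -8*4 = -1*32 = -32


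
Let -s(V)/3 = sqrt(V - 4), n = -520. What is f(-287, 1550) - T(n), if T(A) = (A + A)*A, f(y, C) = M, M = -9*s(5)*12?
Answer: -540476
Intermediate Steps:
s(V) = -3*sqrt(-4 + V) (s(V) = -3*sqrt(V - 4) = -3*sqrt(-4 + V))
M = 324 (M = -(-27)*sqrt(-4 + 5)*12 = -(-27)*sqrt(1)*12 = -(-27)*12 = -9*(-3)*12 = 27*12 = 324)
f(y, C) = 324
T(A) = 2*A**2 (T(A) = (2*A)*A = 2*A**2)
f(-287, 1550) - T(n) = 324 - 2*(-520)**2 = 324 - 2*270400 = 324 - 1*540800 = 324 - 540800 = -540476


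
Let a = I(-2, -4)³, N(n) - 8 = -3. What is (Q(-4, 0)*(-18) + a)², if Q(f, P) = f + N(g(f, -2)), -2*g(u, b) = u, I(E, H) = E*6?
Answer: 3048516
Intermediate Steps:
I(E, H) = 6*E
g(u, b) = -u/2
N(n) = 5 (N(n) = 8 - 3 = 5)
Q(f, P) = 5 + f (Q(f, P) = f + 5 = 5 + f)
a = -1728 (a = (6*(-2))³ = (-12)³ = -1728)
(Q(-4, 0)*(-18) + a)² = ((5 - 4)*(-18) - 1728)² = (1*(-18) - 1728)² = (-18 - 1728)² = (-1746)² = 3048516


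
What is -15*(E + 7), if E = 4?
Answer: -165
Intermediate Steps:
-15*(E + 7) = -15*(4 + 7) = -15*11 = -165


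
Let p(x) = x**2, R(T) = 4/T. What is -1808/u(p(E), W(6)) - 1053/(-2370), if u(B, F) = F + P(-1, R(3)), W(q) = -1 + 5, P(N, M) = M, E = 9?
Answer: -267459/790 ≈ -338.56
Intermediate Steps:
W(q) = 4
u(B, F) = 4/3 + F (u(B, F) = F + 4/3 = 4/3 + F)
-1808/u(p(E), W(6)) - 1053/(-2370) = -1808/(4/3 + 4) - 1053/(-2370) = -1808/16/3 - 1053*(-1/2370) = -1808*3/16 + 351/790 = -339 + 351/790 = -267459/790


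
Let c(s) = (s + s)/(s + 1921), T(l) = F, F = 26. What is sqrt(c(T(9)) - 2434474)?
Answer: I*sqrt(9228625848222)/1947 ≈ 1560.3*I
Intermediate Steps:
T(l) = 26
c(s) = 2*s/(1921 + s) (c(s) = (2*s)/(1921 + s) = 2*s/(1921 + s))
sqrt(c(T(9)) - 2434474) = sqrt(2*26/(1921 + 26) - 2434474) = sqrt(2*26/1947 - 2434474) = sqrt(2*26*(1/1947) - 2434474) = sqrt(52/1947 - 2434474) = sqrt(-4739920826/1947) = I*sqrt(9228625848222)/1947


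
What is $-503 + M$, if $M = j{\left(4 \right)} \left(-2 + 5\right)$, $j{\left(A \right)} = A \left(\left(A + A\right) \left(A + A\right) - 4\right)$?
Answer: $217$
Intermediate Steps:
$j{\left(A \right)} = A \left(-4 + 4 A^{2}\right)$ ($j{\left(A \right)} = A \left(2 A 2 A - 4\right) = A \left(4 A^{2} - 4\right) = A \left(-4 + 4 A^{2}\right)$)
$M = 720$ ($M = 4 \cdot 4 \left(-1 + 4^{2}\right) \left(-2 + 5\right) = 4 \cdot 4 \left(-1 + 16\right) 3 = 4 \cdot 4 \cdot 15 \cdot 3 = 240 \cdot 3 = 720$)
$-503 + M = -503 + 720 = 217$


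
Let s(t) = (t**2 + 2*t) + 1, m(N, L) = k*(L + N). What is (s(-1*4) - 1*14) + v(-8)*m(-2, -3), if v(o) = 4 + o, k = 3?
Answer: 55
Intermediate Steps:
m(N, L) = 3*L + 3*N (m(N, L) = 3*(L + N) = 3*L + 3*N)
s(t) = 1 + t**2 + 2*t
(s(-1*4) - 1*14) + v(-8)*m(-2, -3) = ((1 + (-1*4)**2 + 2*(-1*4)) - 1*14) + (4 - 8)*(3*(-3) + 3*(-2)) = ((1 + (-4)**2 + 2*(-4)) - 14) - 4*(-9 - 6) = ((1 + 16 - 8) - 14) - 4*(-15) = (9 - 14) + 60 = -5 + 60 = 55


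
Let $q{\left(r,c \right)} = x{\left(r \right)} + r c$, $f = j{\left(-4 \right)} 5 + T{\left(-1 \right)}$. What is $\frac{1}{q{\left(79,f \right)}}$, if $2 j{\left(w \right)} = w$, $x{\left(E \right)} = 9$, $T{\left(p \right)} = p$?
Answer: $- \frac{1}{860} \approx -0.0011628$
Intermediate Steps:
$j{\left(w \right)} = \frac{w}{2}$
$f = -11$ ($f = \frac{1}{2} \left(-4\right) 5 - 1 = \left(-2\right) 5 - 1 = -10 - 1 = -11$)
$q{\left(r,c \right)} = 9 + c r$ ($q{\left(r,c \right)} = 9 + r c = 9 + c r$)
$\frac{1}{q{\left(79,f \right)}} = \frac{1}{9 - 869} = \frac{1}{-860} = - \frac{1}{860}$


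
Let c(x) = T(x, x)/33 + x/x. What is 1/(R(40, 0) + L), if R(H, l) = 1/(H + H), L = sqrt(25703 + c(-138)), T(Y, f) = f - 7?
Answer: -2640/5427756767 + 6400*sqrt(27986871)/5427756767 ≈ 0.0062374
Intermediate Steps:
T(Y, f) = -7 + f
c(x) = 26/33 + x/33 (c(x) = (-7 + x)/33 + x/x = (-7 + x)*(1/33) + 1 = (-7/33 + x/33) + 1 = 26/33 + x/33)
L = sqrt(27986871)/33 (L = sqrt(25703 + (26/33 + (1/33)*(-138))) = sqrt(25703 + (26/33 - 46/11)) = sqrt(25703 - 112/33) = sqrt(848087/33) = sqrt(27986871)/33 ≈ 160.31)
R(H, l) = 1/(2*H)
1/(R(40, 0) + L) = 1/((1/2)/40 + sqrt(27986871)/33) = 1/((1/2)*(1/40) + sqrt(27986871)/33) = 1/(1/80 + sqrt(27986871)/33)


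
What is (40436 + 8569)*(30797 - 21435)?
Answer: 458784810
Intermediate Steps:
(40436 + 8569)*(30797 - 21435) = 49005*9362 = 458784810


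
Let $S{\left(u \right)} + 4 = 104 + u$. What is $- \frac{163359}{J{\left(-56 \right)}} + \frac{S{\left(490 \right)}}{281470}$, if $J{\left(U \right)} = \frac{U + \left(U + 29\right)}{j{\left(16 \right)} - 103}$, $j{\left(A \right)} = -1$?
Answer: $- \frac{478198835495}{2336201} \approx -2.0469 \cdot 10^{5}$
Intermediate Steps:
$S{\left(u \right)} = 100 + u$ ($S{\left(u \right)} = -4 + \left(104 + u\right) = 100 + u$)
$J{\left(U \right)} = - \frac{29}{104} - \frac{U}{52}$ ($J{\left(U \right)} = \frac{U + \left(U + 29\right)}{-1 - 103} = \frac{U + \left(29 + U\right)}{-104} = \left(29 + 2 U\right) \left(- \frac{1}{104}\right) = - \frac{29}{104} - \frac{U}{52}$)
$- \frac{163359}{J{\left(-56 \right)}} + \frac{S{\left(490 \right)}}{281470} = - \frac{163359}{- \frac{29}{104} - - \frac{14}{13}} + \frac{100 + 490}{281470} = - \frac{163359}{- \frac{29}{104} + \frac{14}{13}} + 590 \cdot \frac{1}{281470} = - \frac{163359}{\frac{83}{104}} + \frac{59}{28147} = \left(-163359\right) \frac{104}{83} + \frac{59}{28147} = - \frac{16989336}{83} + \frac{59}{28147} = - \frac{478198835495}{2336201}$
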